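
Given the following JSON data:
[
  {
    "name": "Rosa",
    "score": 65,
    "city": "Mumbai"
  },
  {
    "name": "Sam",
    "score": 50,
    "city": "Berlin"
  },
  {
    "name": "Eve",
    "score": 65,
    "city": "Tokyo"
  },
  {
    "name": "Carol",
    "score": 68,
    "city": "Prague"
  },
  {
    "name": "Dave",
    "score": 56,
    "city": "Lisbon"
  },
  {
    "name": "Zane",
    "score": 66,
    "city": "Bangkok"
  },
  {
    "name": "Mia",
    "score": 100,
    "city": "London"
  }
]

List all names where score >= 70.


Filtering records where score >= 70:
  Rosa (score=65) -> no
  Sam (score=50) -> no
  Eve (score=65) -> no
  Carol (score=68) -> no
  Dave (score=56) -> no
  Zane (score=66) -> no
  Mia (score=100) -> YES


ANSWER: Mia


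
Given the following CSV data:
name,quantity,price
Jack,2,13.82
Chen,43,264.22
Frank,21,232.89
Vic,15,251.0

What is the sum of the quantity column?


Values in 'quantity' column:
  Row 1: 2
  Row 2: 43
  Row 3: 21
  Row 4: 15
Sum = 2 + 43 + 21 + 15 = 81

ANSWER: 81


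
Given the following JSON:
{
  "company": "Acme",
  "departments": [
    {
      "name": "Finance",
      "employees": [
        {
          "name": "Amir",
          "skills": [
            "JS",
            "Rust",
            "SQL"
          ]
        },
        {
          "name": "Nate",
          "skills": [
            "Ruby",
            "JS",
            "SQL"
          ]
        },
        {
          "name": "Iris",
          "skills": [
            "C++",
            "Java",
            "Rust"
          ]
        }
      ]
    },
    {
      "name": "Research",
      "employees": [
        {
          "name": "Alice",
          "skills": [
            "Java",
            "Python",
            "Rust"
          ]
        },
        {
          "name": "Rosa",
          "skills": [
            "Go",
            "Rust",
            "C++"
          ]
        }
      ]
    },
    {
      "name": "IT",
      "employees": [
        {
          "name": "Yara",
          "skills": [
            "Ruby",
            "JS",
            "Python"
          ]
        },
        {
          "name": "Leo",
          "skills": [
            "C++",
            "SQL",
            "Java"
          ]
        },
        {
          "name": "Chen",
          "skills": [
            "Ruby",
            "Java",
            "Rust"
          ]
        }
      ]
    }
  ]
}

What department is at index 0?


Path: departments[0].name
Value: Finance

ANSWER: Finance


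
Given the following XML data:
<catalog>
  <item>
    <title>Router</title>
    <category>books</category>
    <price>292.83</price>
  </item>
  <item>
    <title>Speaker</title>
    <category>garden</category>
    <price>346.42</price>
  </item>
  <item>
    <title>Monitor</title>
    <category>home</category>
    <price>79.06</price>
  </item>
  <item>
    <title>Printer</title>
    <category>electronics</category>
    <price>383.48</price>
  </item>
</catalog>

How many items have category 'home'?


Scanning <item> elements for <category>home</category>:
  Item 3: Monitor -> MATCH
Count: 1

ANSWER: 1


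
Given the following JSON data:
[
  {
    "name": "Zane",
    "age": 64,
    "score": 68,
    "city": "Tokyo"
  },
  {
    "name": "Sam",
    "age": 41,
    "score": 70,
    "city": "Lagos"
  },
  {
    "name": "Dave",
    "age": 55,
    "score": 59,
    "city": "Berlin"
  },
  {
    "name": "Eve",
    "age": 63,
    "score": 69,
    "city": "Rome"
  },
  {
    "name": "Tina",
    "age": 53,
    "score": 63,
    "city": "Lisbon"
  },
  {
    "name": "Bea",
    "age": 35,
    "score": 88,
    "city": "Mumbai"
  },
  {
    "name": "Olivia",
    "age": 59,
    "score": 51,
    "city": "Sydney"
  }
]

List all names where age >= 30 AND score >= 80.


Checking both conditions:
  Zane (age=64, score=68) -> no
  Sam (age=41, score=70) -> no
  Dave (age=55, score=59) -> no
  Eve (age=63, score=69) -> no
  Tina (age=53, score=63) -> no
  Bea (age=35, score=88) -> YES
  Olivia (age=59, score=51) -> no


ANSWER: Bea


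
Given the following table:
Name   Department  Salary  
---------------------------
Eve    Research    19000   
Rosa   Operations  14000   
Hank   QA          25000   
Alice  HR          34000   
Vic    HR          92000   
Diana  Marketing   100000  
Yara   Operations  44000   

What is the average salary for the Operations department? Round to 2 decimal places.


Operations department members:
  Rosa: 14000
  Yara: 44000
Sum = 58000
Count = 2
Average = 58000 / 2 = 29000.00

ANSWER: 29000.00


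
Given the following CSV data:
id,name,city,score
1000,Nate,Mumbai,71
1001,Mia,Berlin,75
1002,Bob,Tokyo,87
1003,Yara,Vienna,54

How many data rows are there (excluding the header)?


Counting rows (excluding header):
Header: id,name,city,score
Data rows: 4

ANSWER: 4


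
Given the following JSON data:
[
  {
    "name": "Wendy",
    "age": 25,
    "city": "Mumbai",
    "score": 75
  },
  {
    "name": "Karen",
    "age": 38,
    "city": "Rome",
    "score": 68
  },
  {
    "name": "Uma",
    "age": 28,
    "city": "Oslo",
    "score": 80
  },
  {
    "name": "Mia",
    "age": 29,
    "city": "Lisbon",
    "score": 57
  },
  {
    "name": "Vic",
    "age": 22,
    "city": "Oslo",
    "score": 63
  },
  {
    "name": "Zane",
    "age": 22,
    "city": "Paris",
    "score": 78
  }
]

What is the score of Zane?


Looking up record where name = Zane
Record index: 5
Field 'score' = 78

ANSWER: 78


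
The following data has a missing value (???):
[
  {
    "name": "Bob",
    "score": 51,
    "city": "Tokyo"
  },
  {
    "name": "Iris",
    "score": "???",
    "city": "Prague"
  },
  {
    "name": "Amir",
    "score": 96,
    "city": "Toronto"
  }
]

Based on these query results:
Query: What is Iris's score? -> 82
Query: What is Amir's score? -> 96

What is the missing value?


The missing value is Iris's score
From query: Iris's score = 82

ANSWER: 82


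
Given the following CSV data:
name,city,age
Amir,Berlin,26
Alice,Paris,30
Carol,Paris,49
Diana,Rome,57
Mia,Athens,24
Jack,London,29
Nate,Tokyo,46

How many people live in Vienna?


Scanning city column for 'Vienna':
Total matches: 0

ANSWER: 0


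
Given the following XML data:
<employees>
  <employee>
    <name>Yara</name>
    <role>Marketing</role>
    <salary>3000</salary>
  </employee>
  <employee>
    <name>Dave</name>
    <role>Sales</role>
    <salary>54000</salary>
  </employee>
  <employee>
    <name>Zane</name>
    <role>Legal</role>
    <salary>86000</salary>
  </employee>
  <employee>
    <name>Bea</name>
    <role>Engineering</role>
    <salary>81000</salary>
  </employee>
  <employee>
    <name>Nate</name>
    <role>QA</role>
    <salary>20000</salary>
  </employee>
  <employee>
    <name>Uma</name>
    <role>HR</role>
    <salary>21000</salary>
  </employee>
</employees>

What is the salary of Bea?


Searching for <employee> with <name>Bea</name>
Found at position 4
<salary>81000</salary>

ANSWER: 81000


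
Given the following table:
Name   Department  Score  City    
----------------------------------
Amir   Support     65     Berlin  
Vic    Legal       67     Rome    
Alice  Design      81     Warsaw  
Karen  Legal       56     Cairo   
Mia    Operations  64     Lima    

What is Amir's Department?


Row 1: Amir
Department = Support

ANSWER: Support


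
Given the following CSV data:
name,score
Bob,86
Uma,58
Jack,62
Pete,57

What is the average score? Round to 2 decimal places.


Scores: 86, 58, 62, 57
Sum = 263
Count = 4
Average = 263 / 4 = 65.75

ANSWER: 65.75


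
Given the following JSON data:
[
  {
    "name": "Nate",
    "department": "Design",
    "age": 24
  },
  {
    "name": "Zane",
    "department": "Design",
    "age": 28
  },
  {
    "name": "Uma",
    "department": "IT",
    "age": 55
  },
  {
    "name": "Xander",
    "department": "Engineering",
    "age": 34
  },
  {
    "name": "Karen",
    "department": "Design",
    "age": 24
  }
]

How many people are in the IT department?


Scanning records for department = IT
  Record 2: Uma
Count: 1

ANSWER: 1


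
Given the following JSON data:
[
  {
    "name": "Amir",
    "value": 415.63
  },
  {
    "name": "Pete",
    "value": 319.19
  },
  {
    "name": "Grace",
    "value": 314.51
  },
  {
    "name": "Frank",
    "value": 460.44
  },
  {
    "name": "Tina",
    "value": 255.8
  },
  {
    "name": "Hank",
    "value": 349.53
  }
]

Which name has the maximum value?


Comparing values:
  Amir: 415.63
  Pete: 319.19
  Grace: 314.51
  Frank: 460.44
  Tina: 255.8
  Hank: 349.53
Maximum: Frank (460.44)

ANSWER: Frank


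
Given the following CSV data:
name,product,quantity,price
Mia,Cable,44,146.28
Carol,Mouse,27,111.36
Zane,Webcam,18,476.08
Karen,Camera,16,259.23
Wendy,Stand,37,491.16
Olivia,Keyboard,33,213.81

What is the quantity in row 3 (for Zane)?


Row 3: Zane
Column 'quantity' = 18

ANSWER: 18


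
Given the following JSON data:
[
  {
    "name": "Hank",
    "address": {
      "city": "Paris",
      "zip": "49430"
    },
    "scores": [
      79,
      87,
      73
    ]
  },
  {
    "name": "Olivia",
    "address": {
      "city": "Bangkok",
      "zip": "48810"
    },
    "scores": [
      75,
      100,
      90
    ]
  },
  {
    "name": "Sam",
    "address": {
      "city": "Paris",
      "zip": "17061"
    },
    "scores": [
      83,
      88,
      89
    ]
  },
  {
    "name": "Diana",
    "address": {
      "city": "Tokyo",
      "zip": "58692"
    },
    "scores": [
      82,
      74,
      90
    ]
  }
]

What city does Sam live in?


Path: records[2].address.city
Value: Paris

ANSWER: Paris


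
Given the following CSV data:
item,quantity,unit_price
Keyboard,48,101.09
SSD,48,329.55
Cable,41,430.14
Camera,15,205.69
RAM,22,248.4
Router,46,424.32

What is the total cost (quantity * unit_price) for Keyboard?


Row: Keyboard
quantity = 48
unit_price = 101.09
total = 48 * 101.09 = 4852.32

ANSWER: 4852.32


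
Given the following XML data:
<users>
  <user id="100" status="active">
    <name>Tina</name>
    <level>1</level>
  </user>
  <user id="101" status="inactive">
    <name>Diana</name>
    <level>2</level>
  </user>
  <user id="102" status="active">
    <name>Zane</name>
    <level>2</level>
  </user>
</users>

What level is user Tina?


Finding user: Tina
<level>1</level>

ANSWER: 1


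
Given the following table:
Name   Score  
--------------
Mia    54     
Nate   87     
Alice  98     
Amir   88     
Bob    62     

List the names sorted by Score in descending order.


Sorting by Score (descending):
  Alice: 98
  Amir: 88
  Nate: 87
  Bob: 62
  Mia: 54


ANSWER: Alice, Amir, Nate, Bob, Mia


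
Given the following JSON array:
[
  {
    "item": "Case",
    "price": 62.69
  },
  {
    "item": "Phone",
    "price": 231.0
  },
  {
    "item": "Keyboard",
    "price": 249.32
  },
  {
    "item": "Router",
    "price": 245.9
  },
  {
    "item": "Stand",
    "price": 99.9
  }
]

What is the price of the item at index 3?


Array index 3 -> Router
price = 245.9

ANSWER: 245.9


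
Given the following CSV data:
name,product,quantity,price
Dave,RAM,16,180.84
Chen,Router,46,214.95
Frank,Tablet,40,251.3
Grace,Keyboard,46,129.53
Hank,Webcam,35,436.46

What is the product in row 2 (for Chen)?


Row 2: Chen
Column 'product' = Router

ANSWER: Router


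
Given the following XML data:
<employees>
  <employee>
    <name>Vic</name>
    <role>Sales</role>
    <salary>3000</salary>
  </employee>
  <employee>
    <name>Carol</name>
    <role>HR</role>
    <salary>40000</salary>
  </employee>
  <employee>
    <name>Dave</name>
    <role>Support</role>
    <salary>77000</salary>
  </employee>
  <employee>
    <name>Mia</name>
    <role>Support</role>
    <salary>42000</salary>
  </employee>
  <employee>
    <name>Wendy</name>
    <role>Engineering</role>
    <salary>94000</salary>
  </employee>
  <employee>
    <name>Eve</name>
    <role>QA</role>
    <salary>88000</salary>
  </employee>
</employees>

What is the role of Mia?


Searching for <employee> with <name>Mia</name>
Found at position 4
<role>Support</role>

ANSWER: Support


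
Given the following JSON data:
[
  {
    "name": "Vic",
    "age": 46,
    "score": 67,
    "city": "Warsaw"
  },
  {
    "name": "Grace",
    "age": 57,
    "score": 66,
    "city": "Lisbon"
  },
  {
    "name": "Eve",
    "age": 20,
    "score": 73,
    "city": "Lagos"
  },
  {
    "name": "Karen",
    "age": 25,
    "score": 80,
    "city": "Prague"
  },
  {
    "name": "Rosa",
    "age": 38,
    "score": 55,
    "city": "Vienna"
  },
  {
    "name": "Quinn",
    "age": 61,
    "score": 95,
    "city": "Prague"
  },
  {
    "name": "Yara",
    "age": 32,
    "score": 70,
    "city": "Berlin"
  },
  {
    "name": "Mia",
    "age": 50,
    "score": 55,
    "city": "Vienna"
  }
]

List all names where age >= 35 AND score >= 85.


Checking both conditions:
  Vic (age=46, score=67) -> no
  Grace (age=57, score=66) -> no
  Eve (age=20, score=73) -> no
  Karen (age=25, score=80) -> no
  Rosa (age=38, score=55) -> no
  Quinn (age=61, score=95) -> YES
  Yara (age=32, score=70) -> no
  Mia (age=50, score=55) -> no


ANSWER: Quinn


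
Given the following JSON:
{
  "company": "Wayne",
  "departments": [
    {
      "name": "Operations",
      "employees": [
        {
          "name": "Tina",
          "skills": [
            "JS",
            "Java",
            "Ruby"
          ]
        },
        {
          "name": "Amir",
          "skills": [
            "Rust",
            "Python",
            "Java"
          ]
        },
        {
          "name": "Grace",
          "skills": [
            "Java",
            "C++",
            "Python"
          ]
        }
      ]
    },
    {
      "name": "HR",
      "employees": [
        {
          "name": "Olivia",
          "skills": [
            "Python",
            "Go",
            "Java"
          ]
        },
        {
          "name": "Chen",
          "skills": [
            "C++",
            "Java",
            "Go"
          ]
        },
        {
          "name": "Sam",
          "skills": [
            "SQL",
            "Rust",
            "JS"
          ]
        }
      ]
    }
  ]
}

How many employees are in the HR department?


Path: departments[1].employees
Count: 3

ANSWER: 3


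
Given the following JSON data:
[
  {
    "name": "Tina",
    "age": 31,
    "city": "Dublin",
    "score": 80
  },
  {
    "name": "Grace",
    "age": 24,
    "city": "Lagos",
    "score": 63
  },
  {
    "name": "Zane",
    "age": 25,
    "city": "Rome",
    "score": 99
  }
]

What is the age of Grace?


Looking up record where name = Grace
Record index: 1
Field 'age' = 24

ANSWER: 24


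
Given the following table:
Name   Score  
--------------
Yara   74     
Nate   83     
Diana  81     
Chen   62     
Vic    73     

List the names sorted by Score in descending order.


Sorting by Score (descending):
  Nate: 83
  Diana: 81
  Yara: 74
  Vic: 73
  Chen: 62


ANSWER: Nate, Diana, Yara, Vic, Chen


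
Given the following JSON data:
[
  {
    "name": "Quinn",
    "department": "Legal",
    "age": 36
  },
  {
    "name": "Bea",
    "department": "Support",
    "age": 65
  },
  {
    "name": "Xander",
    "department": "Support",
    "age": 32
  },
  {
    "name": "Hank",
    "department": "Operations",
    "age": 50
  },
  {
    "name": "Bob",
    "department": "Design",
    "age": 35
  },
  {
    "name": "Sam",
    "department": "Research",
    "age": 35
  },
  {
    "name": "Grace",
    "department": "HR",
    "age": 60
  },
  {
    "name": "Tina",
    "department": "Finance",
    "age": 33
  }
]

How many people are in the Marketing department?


Scanning records for department = Marketing
  No matches found
Count: 0

ANSWER: 0


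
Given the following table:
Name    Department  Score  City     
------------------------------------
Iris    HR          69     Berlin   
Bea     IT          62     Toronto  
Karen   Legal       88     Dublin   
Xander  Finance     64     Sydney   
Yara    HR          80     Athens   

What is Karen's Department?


Row 3: Karen
Department = Legal

ANSWER: Legal


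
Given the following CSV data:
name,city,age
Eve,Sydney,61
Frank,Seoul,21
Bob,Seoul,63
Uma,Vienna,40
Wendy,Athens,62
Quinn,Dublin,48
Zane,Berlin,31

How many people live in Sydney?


Scanning city column for 'Sydney':
  Row 1: Eve -> MATCH
Total matches: 1

ANSWER: 1


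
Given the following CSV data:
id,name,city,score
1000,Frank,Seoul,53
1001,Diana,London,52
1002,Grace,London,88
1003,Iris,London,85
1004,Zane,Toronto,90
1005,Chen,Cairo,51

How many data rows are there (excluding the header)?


Counting rows (excluding header):
Header: id,name,city,score
Data rows: 6

ANSWER: 6


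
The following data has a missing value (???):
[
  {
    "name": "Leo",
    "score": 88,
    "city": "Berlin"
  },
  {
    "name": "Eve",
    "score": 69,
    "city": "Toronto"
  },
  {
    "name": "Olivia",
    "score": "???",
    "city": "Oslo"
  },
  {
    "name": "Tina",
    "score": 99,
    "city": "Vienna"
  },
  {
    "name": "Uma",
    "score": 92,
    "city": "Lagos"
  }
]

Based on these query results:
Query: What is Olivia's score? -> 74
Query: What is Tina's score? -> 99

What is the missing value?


The missing value is Olivia's score
From query: Olivia's score = 74

ANSWER: 74


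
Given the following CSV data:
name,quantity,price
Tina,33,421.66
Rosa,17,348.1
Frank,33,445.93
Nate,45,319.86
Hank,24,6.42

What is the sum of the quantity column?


Values in 'quantity' column:
  Row 1: 33
  Row 2: 17
  Row 3: 33
  Row 4: 45
  Row 5: 24
Sum = 33 + 17 + 33 + 45 + 24 = 152

ANSWER: 152


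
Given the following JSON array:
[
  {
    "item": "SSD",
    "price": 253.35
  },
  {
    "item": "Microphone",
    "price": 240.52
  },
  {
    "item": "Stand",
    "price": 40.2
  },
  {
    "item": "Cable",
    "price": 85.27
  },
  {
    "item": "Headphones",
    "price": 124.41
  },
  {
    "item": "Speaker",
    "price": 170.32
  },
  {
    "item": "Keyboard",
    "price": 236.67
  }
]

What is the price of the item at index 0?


Array index 0 -> SSD
price = 253.35

ANSWER: 253.35


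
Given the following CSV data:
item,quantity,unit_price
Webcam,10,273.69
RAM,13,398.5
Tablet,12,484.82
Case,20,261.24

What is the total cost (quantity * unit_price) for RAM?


Row: RAM
quantity = 13
unit_price = 398.5
total = 13 * 398.5 = 5180.5

ANSWER: 5180.5


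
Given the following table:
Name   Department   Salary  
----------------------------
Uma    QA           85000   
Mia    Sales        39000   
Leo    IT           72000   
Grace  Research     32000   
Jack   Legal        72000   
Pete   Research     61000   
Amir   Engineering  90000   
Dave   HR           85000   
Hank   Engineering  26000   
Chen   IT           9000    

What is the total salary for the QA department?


QA department members:
  Uma: 85000
Total = 85000 = 85000

ANSWER: 85000


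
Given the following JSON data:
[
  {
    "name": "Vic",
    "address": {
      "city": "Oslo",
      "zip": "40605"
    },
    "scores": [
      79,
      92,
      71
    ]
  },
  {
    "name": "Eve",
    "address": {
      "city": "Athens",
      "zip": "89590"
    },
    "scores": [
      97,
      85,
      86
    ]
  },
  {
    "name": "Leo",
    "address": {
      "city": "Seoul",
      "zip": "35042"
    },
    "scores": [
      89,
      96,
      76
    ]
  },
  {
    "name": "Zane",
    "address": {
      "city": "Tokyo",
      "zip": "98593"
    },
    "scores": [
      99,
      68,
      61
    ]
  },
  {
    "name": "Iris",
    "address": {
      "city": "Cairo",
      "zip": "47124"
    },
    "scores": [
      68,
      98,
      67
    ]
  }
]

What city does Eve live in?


Path: records[1].address.city
Value: Athens

ANSWER: Athens


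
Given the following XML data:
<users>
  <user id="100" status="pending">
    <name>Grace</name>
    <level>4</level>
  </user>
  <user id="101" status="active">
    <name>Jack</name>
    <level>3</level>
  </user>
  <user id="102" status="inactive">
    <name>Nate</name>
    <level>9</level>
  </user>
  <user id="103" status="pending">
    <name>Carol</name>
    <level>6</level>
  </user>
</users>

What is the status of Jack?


Finding user with name = Jack
user id="101" status="active"

ANSWER: active


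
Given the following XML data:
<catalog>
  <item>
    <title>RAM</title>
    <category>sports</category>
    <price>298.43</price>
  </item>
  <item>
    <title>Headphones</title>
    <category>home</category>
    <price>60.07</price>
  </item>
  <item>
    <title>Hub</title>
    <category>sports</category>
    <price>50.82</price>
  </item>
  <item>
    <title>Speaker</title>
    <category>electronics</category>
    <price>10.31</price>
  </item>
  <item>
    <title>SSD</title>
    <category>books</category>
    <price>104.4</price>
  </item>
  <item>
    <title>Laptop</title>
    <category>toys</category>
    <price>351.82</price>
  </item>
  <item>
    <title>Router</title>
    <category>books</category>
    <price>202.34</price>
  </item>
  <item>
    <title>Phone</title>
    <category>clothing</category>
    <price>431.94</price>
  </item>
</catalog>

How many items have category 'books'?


Scanning <item> elements for <category>books</category>:
  Item 5: SSD -> MATCH
  Item 7: Router -> MATCH
Count: 2

ANSWER: 2


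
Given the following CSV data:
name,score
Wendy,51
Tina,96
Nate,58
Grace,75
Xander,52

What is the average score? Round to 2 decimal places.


Scores: 51, 96, 58, 75, 52
Sum = 332
Count = 5
Average = 332 / 5 = 66.40

ANSWER: 66.40


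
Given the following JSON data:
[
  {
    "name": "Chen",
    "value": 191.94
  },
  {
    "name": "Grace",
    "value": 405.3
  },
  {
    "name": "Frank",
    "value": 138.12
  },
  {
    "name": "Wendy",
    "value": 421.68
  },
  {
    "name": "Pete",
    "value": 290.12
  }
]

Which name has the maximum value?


Comparing values:
  Chen: 191.94
  Grace: 405.3
  Frank: 138.12
  Wendy: 421.68
  Pete: 290.12
Maximum: Wendy (421.68)

ANSWER: Wendy


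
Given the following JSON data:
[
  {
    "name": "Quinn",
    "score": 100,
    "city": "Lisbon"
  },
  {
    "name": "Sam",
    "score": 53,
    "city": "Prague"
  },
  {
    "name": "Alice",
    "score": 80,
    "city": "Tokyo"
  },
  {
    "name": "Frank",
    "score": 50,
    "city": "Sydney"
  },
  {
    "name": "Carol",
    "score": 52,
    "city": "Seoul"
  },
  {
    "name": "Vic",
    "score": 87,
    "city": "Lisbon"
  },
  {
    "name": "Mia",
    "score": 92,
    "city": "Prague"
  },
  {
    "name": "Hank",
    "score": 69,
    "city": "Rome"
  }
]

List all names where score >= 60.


Filtering records where score >= 60:
  Quinn (score=100) -> YES
  Sam (score=53) -> no
  Alice (score=80) -> YES
  Frank (score=50) -> no
  Carol (score=52) -> no
  Vic (score=87) -> YES
  Mia (score=92) -> YES
  Hank (score=69) -> YES


ANSWER: Quinn, Alice, Vic, Mia, Hank


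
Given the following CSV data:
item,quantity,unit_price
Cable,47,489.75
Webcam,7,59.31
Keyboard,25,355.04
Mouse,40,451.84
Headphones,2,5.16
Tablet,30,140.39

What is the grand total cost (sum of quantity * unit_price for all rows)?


Computing row totals:
  Cable: 47 * 489.75 = 23018.25
  Webcam: 7 * 59.31 = 415.17
  Keyboard: 25 * 355.04 = 8876.0
  Mouse: 40 * 451.84 = 18073.6
  Headphones: 2 * 5.16 = 10.32
  Tablet: 30 * 140.39 = 4211.7
Grand total = 23018.25 + 415.17 + 8876.0 + 18073.6 + 10.32 + 4211.7 = 54605.04

ANSWER: 54605.04


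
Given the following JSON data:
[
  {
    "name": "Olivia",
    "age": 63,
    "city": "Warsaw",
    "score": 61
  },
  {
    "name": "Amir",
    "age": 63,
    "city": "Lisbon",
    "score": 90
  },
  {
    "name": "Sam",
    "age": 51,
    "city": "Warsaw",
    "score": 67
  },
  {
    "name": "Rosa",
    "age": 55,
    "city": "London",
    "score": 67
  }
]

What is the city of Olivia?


Looking up record where name = Olivia
Record index: 0
Field 'city' = Warsaw

ANSWER: Warsaw


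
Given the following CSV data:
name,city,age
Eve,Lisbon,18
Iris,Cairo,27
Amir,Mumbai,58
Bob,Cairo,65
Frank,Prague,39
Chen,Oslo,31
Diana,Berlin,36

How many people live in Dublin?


Scanning city column for 'Dublin':
Total matches: 0

ANSWER: 0


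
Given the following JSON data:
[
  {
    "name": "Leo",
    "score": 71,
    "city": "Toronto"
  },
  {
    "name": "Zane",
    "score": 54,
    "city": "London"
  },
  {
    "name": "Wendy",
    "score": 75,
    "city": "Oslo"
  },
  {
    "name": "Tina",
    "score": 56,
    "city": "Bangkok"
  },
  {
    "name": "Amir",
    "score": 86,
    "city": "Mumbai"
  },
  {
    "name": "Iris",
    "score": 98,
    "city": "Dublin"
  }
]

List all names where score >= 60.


Filtering records where score >= 60:
  Leo (score=71) -> YES
  Zane (score=54) -> no
  Wendy (score=75) -> YES
  Tina (score=56) -> no
  Amir (score=86) -> YES
  Iris (score=98) -> YES


ANSWER: Leo, Wendy, Amir, Iris


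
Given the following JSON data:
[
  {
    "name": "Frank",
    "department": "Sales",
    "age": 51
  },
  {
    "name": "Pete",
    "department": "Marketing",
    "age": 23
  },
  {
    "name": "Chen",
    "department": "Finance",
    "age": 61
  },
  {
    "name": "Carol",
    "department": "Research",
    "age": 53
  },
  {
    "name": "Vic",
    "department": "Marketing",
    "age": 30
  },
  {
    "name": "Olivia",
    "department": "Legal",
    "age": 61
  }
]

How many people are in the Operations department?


Scanning records for department = Operations
  No matches found
Count: 0

ANSWER: 0


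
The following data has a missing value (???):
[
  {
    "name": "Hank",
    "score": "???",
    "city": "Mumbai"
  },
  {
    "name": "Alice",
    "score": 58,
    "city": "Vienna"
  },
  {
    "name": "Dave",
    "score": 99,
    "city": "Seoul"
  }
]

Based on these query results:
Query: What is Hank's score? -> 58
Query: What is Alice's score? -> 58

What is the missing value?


The missing value is Hank's score
From query: Hank's score = 58

ANSWER: 58


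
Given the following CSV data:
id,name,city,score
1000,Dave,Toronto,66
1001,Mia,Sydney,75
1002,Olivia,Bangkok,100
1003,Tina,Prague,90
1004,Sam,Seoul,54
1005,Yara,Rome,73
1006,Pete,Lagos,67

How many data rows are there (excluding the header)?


Counting rows (excluding header):
Header: id,name,city,score
Data rows: 7

ANSWER: 7


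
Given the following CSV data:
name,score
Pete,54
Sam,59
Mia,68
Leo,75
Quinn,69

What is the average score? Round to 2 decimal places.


Scores: 54, 59, 68, 75, 69
Sum = 325
Count = 5
Average = 325 / 5 = 65.00

ANSWER: 65.00


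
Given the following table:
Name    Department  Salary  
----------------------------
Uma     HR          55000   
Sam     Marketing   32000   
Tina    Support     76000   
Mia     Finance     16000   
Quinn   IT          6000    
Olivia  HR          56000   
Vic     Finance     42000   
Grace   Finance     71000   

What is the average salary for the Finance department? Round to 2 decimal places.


Finance department members:
  Mia: 16000
  Vic: 42000
  Grace: 71000
Sum = 129000
Count = 3
Average = 129000 / 3 = 43000.00

ANSWER: 43000.00


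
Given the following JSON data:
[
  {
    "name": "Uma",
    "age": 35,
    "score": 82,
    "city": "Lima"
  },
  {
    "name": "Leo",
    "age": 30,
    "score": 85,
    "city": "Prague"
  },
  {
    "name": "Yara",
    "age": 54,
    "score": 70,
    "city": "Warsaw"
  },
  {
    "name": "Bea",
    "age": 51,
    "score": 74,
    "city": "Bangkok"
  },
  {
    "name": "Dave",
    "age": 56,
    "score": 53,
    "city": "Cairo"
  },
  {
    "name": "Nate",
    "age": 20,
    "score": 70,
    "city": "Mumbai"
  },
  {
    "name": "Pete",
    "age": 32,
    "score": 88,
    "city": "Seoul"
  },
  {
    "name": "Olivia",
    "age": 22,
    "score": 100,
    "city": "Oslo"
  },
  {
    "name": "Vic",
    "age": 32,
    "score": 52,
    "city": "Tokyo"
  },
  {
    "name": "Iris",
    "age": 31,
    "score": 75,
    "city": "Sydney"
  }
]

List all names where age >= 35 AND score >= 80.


Checking both conditions:
  Uma (age=35, score=82) -> YES
  Leo (age=30, score=85) -> no
  Yara (age=54, score=70) -> no
  Bea (age=51, score=74) -> no
  Dave (age=56, score=53) -> no
  Nate (age=20, score=70) -> no
  Pete (age=32, score=88) -> no
  Olivia (age=22, score=100) -> no
  Vic (age=32, score=52) -> no
  Iris (age=31, score=75) -> no


ANSWER: Uma


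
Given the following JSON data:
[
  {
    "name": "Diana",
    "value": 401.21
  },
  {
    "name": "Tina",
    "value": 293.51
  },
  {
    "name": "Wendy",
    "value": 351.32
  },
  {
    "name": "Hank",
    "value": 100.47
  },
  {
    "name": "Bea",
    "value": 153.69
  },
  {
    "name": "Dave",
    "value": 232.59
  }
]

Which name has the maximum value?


Comparing values:
  Diana: 401.21
  Tina: 293.51
  Wendy: 351.32
  Hank: 100.47
  Bea: 153.69
  Dave: 232.59
Maximum: Diana (401.21)

ANSWER: Diana


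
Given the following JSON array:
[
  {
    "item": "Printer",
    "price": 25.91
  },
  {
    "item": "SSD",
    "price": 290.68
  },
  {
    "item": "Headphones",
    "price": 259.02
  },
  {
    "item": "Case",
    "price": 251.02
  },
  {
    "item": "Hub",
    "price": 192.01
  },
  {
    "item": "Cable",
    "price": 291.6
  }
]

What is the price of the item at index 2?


Array index 2 -> Headphones
price = 259.02

ANSWER: 259.02


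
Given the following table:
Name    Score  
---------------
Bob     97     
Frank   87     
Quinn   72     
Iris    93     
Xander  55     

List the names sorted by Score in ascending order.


Sorting by Score (ascending):
  Xander: 55
  Quinn: 72
  Frank: 87
  Iris: 93
  Bob: 97


ANSWER: Xander, Quinn, Frank, Iris, Bob


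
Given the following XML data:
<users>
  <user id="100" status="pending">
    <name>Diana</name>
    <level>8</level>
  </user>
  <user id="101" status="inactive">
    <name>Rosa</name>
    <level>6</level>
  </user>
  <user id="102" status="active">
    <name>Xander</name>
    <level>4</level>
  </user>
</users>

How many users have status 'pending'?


Counting users with status='pending':
  Diana (id=100) -> MATCH
Count: 1

ANSWER: 1


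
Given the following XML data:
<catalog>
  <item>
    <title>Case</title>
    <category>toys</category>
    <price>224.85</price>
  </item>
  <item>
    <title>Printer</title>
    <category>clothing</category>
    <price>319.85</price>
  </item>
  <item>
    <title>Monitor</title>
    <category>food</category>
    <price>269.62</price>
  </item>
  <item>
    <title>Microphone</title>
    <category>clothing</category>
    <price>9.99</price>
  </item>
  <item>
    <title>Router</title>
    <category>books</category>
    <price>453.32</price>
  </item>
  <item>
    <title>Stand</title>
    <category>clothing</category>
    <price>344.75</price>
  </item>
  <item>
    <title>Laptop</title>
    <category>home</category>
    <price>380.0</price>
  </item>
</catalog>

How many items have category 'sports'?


Scanning <item> elements for <category>sports</category>:
Count: 0

ANSWER: 0


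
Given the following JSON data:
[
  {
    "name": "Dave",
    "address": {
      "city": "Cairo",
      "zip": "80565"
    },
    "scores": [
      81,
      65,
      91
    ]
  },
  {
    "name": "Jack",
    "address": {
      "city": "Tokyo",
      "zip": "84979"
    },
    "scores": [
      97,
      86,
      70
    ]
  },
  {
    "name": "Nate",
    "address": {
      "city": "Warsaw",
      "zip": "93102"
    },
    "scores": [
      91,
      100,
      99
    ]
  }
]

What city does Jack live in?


Path: records[1].address.city
Value: Tokyo

ANSWER: Tokyo


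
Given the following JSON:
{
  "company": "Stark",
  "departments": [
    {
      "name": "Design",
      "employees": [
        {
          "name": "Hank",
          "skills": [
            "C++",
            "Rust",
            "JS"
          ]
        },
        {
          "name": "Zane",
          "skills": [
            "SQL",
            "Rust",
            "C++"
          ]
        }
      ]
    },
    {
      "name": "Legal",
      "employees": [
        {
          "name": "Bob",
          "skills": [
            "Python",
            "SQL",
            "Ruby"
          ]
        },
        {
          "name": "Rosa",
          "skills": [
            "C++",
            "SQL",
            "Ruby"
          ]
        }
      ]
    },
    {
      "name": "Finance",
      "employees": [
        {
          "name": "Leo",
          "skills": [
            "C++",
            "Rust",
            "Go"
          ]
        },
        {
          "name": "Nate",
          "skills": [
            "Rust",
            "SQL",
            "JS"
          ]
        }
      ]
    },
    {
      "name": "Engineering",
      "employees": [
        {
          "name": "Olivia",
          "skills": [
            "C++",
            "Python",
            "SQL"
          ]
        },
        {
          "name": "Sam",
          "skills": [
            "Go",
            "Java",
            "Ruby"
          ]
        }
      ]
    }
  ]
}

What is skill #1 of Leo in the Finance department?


Path: departments[2].employees[0].skills[0]
Value: C++

ANSWER: C++


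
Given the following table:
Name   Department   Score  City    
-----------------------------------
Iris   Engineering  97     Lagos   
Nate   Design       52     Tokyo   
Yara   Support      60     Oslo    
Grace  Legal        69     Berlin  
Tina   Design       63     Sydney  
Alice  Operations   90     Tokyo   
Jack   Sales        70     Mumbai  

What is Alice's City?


Row 6: Alice
City = Tokyo

ANSWER: Tokyo


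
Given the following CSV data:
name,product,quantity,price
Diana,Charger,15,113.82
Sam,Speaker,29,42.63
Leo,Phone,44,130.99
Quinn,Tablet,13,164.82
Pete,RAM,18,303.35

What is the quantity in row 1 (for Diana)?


Row 1: Diana
Column 'quantity' = 15

ANSWER: 15


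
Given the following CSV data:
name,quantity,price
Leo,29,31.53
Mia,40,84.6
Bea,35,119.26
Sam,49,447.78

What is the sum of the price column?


Values in 'price' column:
  Row 1: 31.53
  Row 2: 84.6
  Row 3: 119.26
  Row 4: 447.78
Sum = 31.53 + 84.6 + 119.26 + 447.78 = 683.17

ANSWER: 683.17


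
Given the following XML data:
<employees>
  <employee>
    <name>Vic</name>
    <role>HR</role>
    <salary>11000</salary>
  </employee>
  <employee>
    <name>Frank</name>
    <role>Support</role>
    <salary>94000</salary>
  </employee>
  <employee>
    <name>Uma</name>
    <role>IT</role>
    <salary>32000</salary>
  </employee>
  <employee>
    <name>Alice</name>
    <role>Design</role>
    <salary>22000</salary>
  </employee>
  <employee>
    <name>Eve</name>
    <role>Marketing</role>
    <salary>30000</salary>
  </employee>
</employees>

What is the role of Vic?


Searching for <employee> with <name>Vic</name>
Found at position 1
<role>HR</role>

ANSWER: HR


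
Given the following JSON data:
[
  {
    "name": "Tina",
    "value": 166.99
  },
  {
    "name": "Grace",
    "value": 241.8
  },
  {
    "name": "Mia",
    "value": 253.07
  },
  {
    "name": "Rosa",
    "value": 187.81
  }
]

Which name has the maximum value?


Comparing values:
  Tina: 166.99
  Grace: 241.8
  Mia: 253.07
  Rosa: 187.81
Maximum: Mia (253.07)

ANSWER: Mia


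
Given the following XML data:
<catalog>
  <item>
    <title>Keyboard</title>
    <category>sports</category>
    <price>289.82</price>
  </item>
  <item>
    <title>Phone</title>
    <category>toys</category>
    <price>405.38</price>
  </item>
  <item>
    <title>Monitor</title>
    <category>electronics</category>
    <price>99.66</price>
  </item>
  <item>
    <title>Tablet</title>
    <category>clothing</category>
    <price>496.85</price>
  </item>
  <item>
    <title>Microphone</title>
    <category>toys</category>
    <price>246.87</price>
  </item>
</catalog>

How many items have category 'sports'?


Scanning <item> elements for <category>sports</category>:
  Item 1: Keyboard -> MATCH
Count: 1

ANSWER: 1


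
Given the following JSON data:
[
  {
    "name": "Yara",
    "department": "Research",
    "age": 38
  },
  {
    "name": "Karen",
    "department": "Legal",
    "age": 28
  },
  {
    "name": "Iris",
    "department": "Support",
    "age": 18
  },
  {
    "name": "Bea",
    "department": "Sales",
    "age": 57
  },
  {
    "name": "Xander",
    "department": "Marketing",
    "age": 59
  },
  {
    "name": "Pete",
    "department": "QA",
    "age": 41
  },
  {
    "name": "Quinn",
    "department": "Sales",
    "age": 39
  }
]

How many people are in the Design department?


Scanning records for department = Design
  No matches found
Count: 0

ANSWER: 0


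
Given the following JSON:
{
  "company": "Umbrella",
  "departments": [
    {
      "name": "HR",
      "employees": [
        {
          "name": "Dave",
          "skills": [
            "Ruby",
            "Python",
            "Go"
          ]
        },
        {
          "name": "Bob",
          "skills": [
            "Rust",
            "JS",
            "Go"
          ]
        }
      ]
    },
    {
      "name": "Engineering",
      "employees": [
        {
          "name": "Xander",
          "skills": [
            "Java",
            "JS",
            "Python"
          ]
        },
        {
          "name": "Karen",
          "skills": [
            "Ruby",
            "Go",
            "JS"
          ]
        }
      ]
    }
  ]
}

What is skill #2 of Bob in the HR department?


Path: departments[0].employees[1].skills[1]
Value: JS

ANSWER: JS


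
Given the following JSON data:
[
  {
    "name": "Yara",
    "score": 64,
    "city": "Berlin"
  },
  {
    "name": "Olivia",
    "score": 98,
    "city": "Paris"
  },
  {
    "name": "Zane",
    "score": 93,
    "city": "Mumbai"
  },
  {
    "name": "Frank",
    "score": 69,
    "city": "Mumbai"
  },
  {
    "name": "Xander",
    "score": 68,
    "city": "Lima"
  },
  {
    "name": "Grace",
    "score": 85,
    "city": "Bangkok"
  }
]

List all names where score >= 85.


Filtering records where score >= 85:
  Yara (score=64) -> no
  Olivia (score=98) -> YES
  Zane (score=93) -> YES
  Frank (score=69) -> no
  Xander (score=68) -> no
  Grace (score=85) -> YES


ANSWER: Olivia, Zane, Grace


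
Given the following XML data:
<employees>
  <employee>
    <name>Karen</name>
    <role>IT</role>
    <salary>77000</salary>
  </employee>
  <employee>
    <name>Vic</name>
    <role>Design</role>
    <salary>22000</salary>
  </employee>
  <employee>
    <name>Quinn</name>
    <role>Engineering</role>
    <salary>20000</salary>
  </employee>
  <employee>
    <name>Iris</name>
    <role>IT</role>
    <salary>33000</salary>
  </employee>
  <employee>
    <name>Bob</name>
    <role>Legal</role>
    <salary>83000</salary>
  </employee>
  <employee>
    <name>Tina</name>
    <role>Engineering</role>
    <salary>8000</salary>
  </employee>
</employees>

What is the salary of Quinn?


Searching for <employee> with <name>Quinn</name>
Found at position 3
<salary>20000</salary>

ANSWER: 20000


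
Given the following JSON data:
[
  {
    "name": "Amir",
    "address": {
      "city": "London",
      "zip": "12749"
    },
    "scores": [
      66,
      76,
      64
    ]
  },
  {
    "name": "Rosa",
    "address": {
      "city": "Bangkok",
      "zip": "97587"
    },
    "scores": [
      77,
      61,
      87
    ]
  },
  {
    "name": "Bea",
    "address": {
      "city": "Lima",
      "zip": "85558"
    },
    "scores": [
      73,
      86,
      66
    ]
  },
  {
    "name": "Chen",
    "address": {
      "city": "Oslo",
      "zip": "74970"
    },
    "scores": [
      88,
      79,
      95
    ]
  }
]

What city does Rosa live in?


Path: records[1].address.city
Value: Bangkok

ANSWER: Bangkok


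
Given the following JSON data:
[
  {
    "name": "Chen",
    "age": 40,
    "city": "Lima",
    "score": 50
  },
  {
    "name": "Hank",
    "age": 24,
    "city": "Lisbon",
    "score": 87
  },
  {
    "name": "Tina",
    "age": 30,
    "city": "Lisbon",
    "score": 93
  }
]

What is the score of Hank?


Looking up record where name = Hank
Record index: 1
Field 'score' = 87

ANSWER: 87


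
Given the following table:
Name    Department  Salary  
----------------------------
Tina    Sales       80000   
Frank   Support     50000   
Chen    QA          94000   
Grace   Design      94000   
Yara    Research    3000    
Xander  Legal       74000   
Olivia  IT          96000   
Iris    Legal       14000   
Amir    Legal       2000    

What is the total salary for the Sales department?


Sales department members:
  Tina: 80000
Total = 80000 = 80000

ANSWER: 80000
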